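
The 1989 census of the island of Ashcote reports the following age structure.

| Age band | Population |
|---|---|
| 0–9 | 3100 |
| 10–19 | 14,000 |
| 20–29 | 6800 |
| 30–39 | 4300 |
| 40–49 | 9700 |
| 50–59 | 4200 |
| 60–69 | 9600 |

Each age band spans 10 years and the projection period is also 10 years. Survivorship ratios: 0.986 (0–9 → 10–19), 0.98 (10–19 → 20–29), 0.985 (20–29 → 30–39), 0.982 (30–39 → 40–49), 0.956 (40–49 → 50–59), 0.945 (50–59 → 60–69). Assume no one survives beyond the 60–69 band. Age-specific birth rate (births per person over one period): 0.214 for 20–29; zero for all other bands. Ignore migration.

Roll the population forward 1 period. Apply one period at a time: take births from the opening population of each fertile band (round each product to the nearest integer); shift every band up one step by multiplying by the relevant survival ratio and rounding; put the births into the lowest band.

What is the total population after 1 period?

42395

After projecting period 1:
Births: 6800 * 0.214 = 1455
10–19: 3100 * 0.986 = 3057
20–29: 14000 * 0.98 = 13720
30–39: 6800 * 0.985 = 6698
40–49: 4300 * 0.982 = 4223
50–59: 9700 * 0.956 = 9273
60–69: 4200 * 0.945 = 3969
Population now: 0–9=1455, 10–19=3057, 20–29=13720, 30–39=6698, 40–49=4223, 50–59=9273, 60–69=3969
Total after period 1: 1455 + 3057 + 13720 + 6698 + 4223 + 9273 + 3969 = 42395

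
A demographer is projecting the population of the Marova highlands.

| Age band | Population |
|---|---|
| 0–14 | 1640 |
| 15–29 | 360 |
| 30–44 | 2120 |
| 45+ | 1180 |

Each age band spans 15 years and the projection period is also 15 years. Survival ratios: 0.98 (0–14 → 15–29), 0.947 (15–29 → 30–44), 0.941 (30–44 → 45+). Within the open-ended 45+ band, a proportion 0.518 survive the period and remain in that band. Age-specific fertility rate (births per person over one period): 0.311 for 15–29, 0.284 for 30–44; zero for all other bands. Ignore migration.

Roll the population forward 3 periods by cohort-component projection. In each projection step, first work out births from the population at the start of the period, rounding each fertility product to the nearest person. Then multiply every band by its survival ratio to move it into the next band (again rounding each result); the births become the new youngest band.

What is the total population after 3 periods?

— Period 1 —
Births: 360 × 0.311 = 112, 2120 × 0.284 = 602 ⇒ total 714
15–29: 1640 × 0.98 = 1607
30–44: 360 × 0.947 = 341
45+: 2120 × 0.941 + 1180 × 0.518 = 1995 + 611 = 2606
End of period: [714, 1607, 341, 2606]
— Period 2 —
Births: 1607 × 0.311 = 500, 341 × 0.284 = 97 ⇒ total 597
15–29: 714 × 0.98 = 700
30–44: 1607 × 0.947 = 1522
45+: 341 × 0.941 + 2606 × 0.518 = 321 + 1350 = 1671
End of period: [597, 700, 1522, 1671]
— Period 3 —
Births: 700 × 0.311 = 218, 1522 × 0.284 = 432 ⇒ total 650
15–29: 597 × 0.98 = 585
30–44: 700 × 0.947 = 663
45+: 1522 × 0.941 + 1671 × 0.518 = 1432 + 866 = 2298
End of period: [650, 585, 663, 2298]
Total after period 3: 650 + 585 + 663 + 2298 = 4196

4196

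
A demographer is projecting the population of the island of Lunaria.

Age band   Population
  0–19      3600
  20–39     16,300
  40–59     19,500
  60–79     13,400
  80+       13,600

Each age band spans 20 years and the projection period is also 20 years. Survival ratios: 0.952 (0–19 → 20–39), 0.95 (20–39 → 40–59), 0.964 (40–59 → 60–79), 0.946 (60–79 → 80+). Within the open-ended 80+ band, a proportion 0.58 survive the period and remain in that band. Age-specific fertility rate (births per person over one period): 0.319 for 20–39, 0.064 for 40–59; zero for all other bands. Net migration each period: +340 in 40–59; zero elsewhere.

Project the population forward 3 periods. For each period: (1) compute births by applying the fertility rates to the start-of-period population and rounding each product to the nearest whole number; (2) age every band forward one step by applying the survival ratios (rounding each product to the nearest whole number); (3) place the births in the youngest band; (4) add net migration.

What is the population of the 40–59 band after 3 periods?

6171

[period 1]
Births: 16300 * 0.319 = 5200, 19500 * 0.064 = 1248 → total 6448
20–39: 3600 * 0.952 = 3427
40–59: 16300 * 0.95 = 15485
60–79: 19500 * 0.964 = 18798
80+: 13400 * 0.946 + 13600 * 0.58 = 12676 + 7888 = 20564
Net migration: 40–59 + 340 → 15825
Population now: 0–19=6448, 20–39=3427, 40–59=15825, 60–79=18798, 80+=20564
[period 2]
Births: 3427 * 0.319 = 1093, 15825 * 0.064 = 1013 → total 2106
20–39: 6448 * 0.952 = 6138
40–59: 3427 * 0.95 = 3256
60–79: 15825 * 0.964 = 15255
80+: 18798 * 0.946 + 20564 * 0.58 = 17783 + 11927 = 29710
Net migration: 40–59 + 340 → 3596
Population now: 0–19=2106, 20–39=6138, 40–59=3596, 60–79=15255, 80+=29710
[period 3]
Births: 6138 * 0.319 = 1958, 3596 * 0.064 = 230 → total 2188
20–39: 2106 * 0.952 = 2005
40–59: 6138 * 0.95 = 5831
60–79: 3596 * 0.964 = 3467
80+: 15255 * 0.946 + 29710 * 0.58 = 14431 + 17232 = 31663
Net migration: 40–59 + 340 → 6171
Population now: 0–19=2188, 20–39=2005, 40–59=6171, 60–79=3467, 80+=31663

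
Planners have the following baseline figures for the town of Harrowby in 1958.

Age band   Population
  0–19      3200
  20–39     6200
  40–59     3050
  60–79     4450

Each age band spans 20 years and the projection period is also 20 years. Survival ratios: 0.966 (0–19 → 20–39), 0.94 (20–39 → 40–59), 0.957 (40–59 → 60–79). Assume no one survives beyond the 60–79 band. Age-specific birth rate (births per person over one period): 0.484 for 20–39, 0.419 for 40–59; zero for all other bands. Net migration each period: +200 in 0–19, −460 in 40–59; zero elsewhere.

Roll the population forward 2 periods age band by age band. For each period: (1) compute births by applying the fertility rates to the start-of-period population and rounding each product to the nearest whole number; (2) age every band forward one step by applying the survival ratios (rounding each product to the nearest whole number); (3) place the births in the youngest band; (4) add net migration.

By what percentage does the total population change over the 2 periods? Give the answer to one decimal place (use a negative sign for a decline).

(Bands numbered youngest = 1 to oldest = 4.)
After projecting period 1:
Births: 6200 × 0.484 = 3001, 3050 × 0.419 = 1278 → total 4279
Band 2: 3200 × 0.966 = 3091
Band 3: 6200 × 0.94 = 5828
Band 4: 3050 × 0.957 = 2919
Net migration: Band 1 + 200 → 4479; Band 3 − 460 → 5368
Population now: 0–19=4479, 20–39=3091, 40–59=5368, 60–79=2919
After projecting period 2:
Births: 3091 × 0.484 = 1496, 5368 × 0.419 = 2249 → total 3745
Band 2: 4479 × 0.966 = 4327
Band 3: 3091 × 0.94 = 2906
Band 4: 5368 × 0.957 = 5137
Net migration: Band 1 + 200 → 3945; Band 3 − 460 → 2446
Population now: 0–19=3945, 20–39=4327, 40–59=2446, 60–79=5137
Total: 16900 → 15855; change = -1045; percentage change = -6.2%

-6.2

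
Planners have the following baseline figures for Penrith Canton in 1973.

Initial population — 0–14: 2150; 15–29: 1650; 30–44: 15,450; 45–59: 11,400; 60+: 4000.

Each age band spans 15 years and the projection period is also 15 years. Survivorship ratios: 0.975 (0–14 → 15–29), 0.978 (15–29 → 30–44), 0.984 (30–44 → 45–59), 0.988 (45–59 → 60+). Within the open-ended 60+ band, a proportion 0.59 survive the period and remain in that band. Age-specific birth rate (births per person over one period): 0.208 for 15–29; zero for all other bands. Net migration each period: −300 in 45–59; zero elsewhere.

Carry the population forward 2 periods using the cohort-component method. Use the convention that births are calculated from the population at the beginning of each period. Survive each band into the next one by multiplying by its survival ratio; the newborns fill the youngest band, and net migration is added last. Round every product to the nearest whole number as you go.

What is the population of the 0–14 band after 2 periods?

— Period 1 —
Births: 1650 × 0.208 = 343
15–29: 2150 × 0.975 = 2096
30–44: 1650 × 0.978 = 1614
45–59: 15450 × 0.984 = 15203
60+: 11400 × 0.988 + 4000 × 0.59 = 11263 + 2360 = 13623
Net migration: 45–59 − 300 → 14903
Giving 343 / 2096 / 1614 / 14903 / 13623.
— Period 2 —
Births: 2096 × 0.208 = 436
15–29: 343 × 0.975 = 334
30–44: 2096 × 0.978 = 2050
45–59: 1614 × 0.984 = 1588
60+: 14903 × 0.988 + 13623 × 0.59 = 14724 + 8038 = 22762
Net migration: 45–59 − 300 → 1288
Giving 436 / 334 / 2050 / 1288 / 22762.

436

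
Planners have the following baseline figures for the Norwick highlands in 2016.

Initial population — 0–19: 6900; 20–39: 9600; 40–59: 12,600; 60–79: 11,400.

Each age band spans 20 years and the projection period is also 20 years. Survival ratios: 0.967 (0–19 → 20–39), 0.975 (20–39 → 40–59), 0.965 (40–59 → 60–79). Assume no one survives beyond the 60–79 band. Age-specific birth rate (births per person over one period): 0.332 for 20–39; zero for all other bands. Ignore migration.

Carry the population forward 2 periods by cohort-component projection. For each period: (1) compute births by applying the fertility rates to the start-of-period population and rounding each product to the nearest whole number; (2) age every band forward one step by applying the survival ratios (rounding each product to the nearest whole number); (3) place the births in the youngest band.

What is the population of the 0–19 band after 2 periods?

2215

Call the groups 1 to 4, youngest first.
After projecting period 1:
Births: 9600 × 0.332 = 3187
Group 2: 6900 × 0.967 = 6672
Group 3: 9600 × 0.975 = 9360
Group 4: 12600 × 0.965 = 12159
Giving 3187 / 6672 / 9360 / 12159.
After projecting period 2:
Births: 6672 × 0.332 = 2215
Group 2: 3187 × 0.967 = 3082
Group 3: 6672 × 0.975 = 6505
Group 4: 9360 × 0.965 = 9032
Giving 2215 / 3082 / 6505 / 9032.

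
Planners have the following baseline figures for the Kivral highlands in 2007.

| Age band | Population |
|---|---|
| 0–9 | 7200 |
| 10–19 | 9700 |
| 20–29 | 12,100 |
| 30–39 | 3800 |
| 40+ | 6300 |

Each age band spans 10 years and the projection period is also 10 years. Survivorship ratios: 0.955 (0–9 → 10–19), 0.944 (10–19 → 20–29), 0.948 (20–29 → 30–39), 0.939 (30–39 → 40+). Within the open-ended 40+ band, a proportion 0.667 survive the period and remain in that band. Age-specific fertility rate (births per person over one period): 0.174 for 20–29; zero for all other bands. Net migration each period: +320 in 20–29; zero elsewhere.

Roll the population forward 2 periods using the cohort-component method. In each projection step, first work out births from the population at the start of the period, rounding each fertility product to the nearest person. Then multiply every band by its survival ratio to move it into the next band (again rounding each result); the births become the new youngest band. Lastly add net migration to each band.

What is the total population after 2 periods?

35408

Call the groups 1 to 5, youngest first.
— Period 1 —
Births: 12100 × 0.174 = 2105
Group 2: 7200 × 0.955 = 6876
Group 3: 9700 × 0.944 = 9157
Group 4: 12100 × 0.948 = 11471
Group 5: 3800 × 0.939 + 6300 × 0.667 = 3568 + 4202 = 7770
Net migration: Group 3 + 320 → 9477
→ [2105, 6876, 9477, 11471, 7770]
— Period 2 —
Births: 9477 × 0.174 = 1649
Group 2: 2105 × 0.955 = 2010
Group 3: 6876 × 0.944 = 6491
Group 4: 9477 × 0.948 = 8984
Group 5: 11471 × 0.939 + 7770 × 0.667 = 10771 + 5183 = 15954
Net migration: Group 3 + 320 → 6811
→ [1649, 2010, 6811, 8984, 15954]
Total after period 2: 1649 + 2010 + 6811 + 8984 + 15954 = 35408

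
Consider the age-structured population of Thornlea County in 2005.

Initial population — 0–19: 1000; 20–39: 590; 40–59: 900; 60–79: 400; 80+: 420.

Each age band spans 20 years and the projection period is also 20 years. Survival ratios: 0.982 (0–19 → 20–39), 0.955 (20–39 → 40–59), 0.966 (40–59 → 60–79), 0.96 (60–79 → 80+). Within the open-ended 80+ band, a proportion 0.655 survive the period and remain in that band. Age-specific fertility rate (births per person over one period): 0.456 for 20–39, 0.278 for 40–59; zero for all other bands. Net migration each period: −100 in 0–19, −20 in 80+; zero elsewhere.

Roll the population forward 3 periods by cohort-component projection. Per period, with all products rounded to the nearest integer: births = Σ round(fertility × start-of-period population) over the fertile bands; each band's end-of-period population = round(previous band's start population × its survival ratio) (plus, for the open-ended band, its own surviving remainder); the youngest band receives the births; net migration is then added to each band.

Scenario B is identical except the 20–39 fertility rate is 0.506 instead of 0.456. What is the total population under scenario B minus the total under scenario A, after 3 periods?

112

Numbering the groups 1..5 from youngest to oldest:
After projecting period 1:
Births: 590 × 0.456 = 269, 900 × 0.278 = 250 — total 519
Group 2: 1000 × 0.982 = 982
Group 3: 590 × 0.955 = 563
Group 4: 900 × 0.966 = 869
Group 5: 400 × 0.96 + 420 × 0.655 = 384 + 275 = 659
Net migration: Group 1 − 100 → 419; Group 5 − 20 → 639
End of period: [419, 982, 563, 869, 639]
After projecting period 2:
Births: 982 × 0.456 = 448, 563 × 0.278 = 157 — total 605
Group 2: 419 × 0.982 = 411
Group 3: 982 × 0.955 = 938
Group 4: 563 × 0.966 = 544
Group 5: 869 × 0.96 + 639 × 0.655 = 834 + 419 = 1253
Net migration: Group 1 − 100 → 505; Group 5 − 20 → 1233
End of period: [505, 411, 938, 544, 1233]
After projecting period 3:
Births: 411 × 0.456 = 187, 938 × 0.278 = 261 — total 448
Group 2: 505 × 0.982 = 496
Group 3: 411 × 0.955 = 393
Group 4: 938 × 0.966 = 906
Group 5: 544 × 0.96 + 1233 × 0.655 = 522 + 808 = 1330
Net migration: Group 1 − 100 → 348; Group 5 − 20 → 1310
End of period: [348, 496, 393, 906, 1310]
Scenario A total after 3 periods: 3453
Scenario B projection —
After projecting period 1:
Births: 590 × 0.506 = 299, 900 × 0.278 = 250 — total 549
Group 2: 1000 × 0.982 = 982
Group 3: 590 × 0.955 = 563
Group 4: 900 × 0.966 = 869
Group 5: 400 × 0.96 + 420 × 0.655 = 384 + 275 = 659
Net migration: Group 1 − 100 → 449; Group 5 − 20 → 639
End of period: [449, 982, 563, 869, 639]
After projecting period 2:
Births: 982 × 0.506 = 497, 563 × 0.278 = 157 — total 654
Group 2: 449 × 0.982 = 441
Group 3: 982 × 0.955 = 938
Group 4: 563 × 0.966 = 544
Group 5: 869 × 0.96 + 639 × 0.655 = 834 + 419 = 1253
Net migration: Group 1 − 100 → 554; Group 5 − 20 → 1233
End of period: [554, 441, 938, 544, 1233]
After projecting period 3:
Births: 441 × 0.506 = 223, 938 × 0.278 = 261 — total 484
Group 2: 554 × 0.982 = 544
Group 3: 441 × 0.955 = 421
Group 4: 938 × 0.966 = 906
Group 5: 544 × 0.96 + 1233 × 0.655 = 522 + 808 = 1330
Net migration: Group 1 − 100 → 384; Group 5 − 20 → 1310
End of period: [384, 544, 421, 906, 1310]
Scenario B total after 3 periods: 3565
Difference B − A = 3565 − 3453 = 112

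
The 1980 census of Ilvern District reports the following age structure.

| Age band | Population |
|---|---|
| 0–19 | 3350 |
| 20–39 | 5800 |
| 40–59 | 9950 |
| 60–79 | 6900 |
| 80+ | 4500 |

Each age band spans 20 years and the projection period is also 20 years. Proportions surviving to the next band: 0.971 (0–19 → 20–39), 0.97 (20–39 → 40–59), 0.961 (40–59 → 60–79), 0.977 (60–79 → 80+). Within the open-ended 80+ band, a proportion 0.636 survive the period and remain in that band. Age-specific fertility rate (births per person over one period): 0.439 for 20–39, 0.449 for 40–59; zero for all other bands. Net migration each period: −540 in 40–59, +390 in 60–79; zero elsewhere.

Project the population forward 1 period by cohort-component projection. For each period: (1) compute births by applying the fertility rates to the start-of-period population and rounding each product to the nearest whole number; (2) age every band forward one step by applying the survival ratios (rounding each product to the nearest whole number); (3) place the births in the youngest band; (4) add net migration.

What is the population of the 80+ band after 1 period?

Numbering the bands 1..5 from youngest to oldest:
Period 1:
Births: 5800 * 0.439 = 2546, 9950 * 0.449 = 4468 → 7014
Band 2: 3350 * 0.971 = 3253
Band 3: 5800 * 0.97 = 5626
Band 4: 9950 * 0.961 = 9562
Band 5: 6900 * 0.977 + 4500 * 0.636 = 6741 + 2862 = 9603
Net migration: Band 3 − 540 → 5086; Band 4 + 390 → 9952
Population now: 0–19=7014, 20–39=3253, 40–59=5086, 60–79=9952, 80+=9603

9603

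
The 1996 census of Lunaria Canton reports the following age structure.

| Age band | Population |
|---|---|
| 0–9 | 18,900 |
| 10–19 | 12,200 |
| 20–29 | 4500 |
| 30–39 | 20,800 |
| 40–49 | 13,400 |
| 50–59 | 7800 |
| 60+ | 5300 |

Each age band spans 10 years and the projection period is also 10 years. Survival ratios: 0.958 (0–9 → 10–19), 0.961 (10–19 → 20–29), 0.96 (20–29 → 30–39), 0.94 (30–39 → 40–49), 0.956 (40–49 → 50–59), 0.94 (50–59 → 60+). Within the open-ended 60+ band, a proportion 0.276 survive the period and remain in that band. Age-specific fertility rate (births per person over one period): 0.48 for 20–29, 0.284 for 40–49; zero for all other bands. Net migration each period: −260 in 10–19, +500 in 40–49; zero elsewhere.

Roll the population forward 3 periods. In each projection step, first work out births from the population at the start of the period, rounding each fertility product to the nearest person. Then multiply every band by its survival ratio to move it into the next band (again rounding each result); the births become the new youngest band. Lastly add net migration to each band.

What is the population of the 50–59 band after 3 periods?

4360

(Groups numbered youngest = 1 to oldest = 7.)
Period 1.
Births: 4500 × 0.48 = 2160  |  13400 × 0.284 = 3806 → total 5966
Group 2: 18900 × 0.958 = 18106
Group 3: 12200 × 0.961 = 11724
Group 4: 4500 × 0.96 = 4320
Group 5: 20800 × 0.94 = 19552
Group 6: 13400 × 0.956 = 12810
Group 7: 7800 × 0.94 + 5300 × 0.276 = 7332 + 1463 = 8795
Net migration: Group 2 − 260 → 17846; Group 5 + 500 → 20052
Giving 5966 / 17846 / 11724 / 4320 / 20052 / 12810 / 8795.
Period 2.
Births: 11724 × 0.48 = 5628  |  20052 × 0.284 = 5695 → total 11323
Group 2: 5966 × 0.958 = 5715
Group 3: 17846 × 0.961 = 17150
Group 4: 11724 × 0.96 = 11255
Group 5: 4320 × 0.94 = 4061
Group 6: 20052 × 0.956 = 19170
Group 7: 12810 × 0.94 + 8795 × 0.276 = 12041 + 2427 = 14468
Net migration: Group 2 − 260 → 5455; Group 5 + 500 → 4561
Giving 11323 / 5455 / 17150 / 11255 / 4561 / 19170 / 14468.
Period 3.
Births: 17150 × 0.48 = 8232  |  4561 × 0.284 = 1295 → total 9527
Group 2: 11323 × 0.958 = 10847
Group 3: 5455 × 0.961 = 5242
Group 4: 17150 × 0.96 = 16464
Group 5: 11255 × 0.94 = 10580
Group 6: 4561 × 0.956 = 4360
Group 7: 19170 × 0.94 + 14468 × 0.276 = 18020 + 3993 = 22013
Net migration: Group 2 − 260 → 10587; Group 5 + 500 → 11080
Giving 9527 / 10587 / 5242 / 16464 / 11080 / 4360 / 22013.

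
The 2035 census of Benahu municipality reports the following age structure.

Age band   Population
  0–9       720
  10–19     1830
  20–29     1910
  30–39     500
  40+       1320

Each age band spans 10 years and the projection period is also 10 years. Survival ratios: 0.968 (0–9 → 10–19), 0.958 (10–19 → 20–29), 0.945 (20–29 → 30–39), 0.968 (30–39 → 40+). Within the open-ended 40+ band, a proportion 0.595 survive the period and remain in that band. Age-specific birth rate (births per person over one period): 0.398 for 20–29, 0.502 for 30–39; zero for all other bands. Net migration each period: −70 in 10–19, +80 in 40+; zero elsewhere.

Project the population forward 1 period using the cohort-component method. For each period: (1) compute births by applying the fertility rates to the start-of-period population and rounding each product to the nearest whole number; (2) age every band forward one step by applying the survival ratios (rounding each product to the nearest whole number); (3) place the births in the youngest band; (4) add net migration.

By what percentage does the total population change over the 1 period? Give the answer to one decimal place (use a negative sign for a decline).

Numbering the bands 1..5 from youngest to oldest:
Period 1:
Births: 1910 × 0.398 = 760, 500 × 0.502 = 251 → 1011
Band 2: 720 × 0.968 = 697
Band 3: 1830 × 0.958 = 1753
Band 4: 1910 × 0.945 = 1805
Band 5: 500 × 0.968 + 1320 × 0.595 = 484 + 785 = 1269
Net migration: Band 2 − 70 → 627; Band 5 + 80 → 1349
Giving 1011 / 627 / 1753 / 1805 / 1349.
Total: 6280 → 6545; change = 265; percentage change = 4.2%

4.2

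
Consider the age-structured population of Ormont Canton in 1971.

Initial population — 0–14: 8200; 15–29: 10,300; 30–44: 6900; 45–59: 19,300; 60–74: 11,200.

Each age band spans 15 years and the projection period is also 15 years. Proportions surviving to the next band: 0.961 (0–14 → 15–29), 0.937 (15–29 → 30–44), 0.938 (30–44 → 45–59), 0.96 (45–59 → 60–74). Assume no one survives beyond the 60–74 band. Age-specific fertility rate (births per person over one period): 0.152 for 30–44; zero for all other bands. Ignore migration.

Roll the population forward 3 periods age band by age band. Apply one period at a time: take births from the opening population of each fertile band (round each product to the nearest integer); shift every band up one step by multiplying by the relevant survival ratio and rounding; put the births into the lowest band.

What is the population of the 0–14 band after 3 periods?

1122

(Groups numbered youngest = 1 to oldest = 5.)
[period 1]
Births: 6900 × 0.152 = 1049
Group 2: 8200 × 0.961 = 7880
Group 3: 10300 × 0.937 = 9651
Group 4: 6900 × 0.938 = 6472
Group 5: 19300 × 0.96 = 18528
End of period: [1049, 7880, 9651, 6472, 18528]
[period 2]
Births: 9651 × 0.152 = 1467
Group 2: 1049 × 0.961 = 1008
Group 3: 7880 × 0.937 = 7384
Group 4: 9651 × 0.938 = 9053
Group 5: 6472 × 0.96 = 6213
End of period: [1467, 1008, 7384, 9053, 6213]
[period 3]
Births: 7384 × 0.152 = 1122
Group 2: 1467 × 0.961 = 1410
Group 3: 1008 × 0.937 = 944
Group 4: 7384 × 0.938 = 6926
Group 5: 9053 × 0.96 = 8691
End of period: [1122, 1410, 944, 6926, 8691]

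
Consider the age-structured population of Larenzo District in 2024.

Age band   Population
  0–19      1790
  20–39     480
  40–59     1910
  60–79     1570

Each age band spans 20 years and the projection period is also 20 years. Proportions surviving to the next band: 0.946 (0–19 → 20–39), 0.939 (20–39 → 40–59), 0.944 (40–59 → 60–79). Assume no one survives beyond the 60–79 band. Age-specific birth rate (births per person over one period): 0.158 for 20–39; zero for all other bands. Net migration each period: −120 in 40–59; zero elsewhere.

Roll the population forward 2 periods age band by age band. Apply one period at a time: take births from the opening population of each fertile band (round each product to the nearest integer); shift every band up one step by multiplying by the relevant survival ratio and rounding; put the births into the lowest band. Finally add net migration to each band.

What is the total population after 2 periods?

2121

Period 1.
Births: 480 × 0.158 = 76
20–39: 1790 × 0.946 = 1693
40–59: 480 × 0.939 = 451
60–79: 1910 × 0.944 = 1803
Net migration: 40–59 − 120 → 331
→ [76, 1693, 331, 1803]
Period 2.
Births: 1693 × 0.158 = 267
20–39: 76 × 0.946 = 72
40–59: 1693 × 0.939 = 1590
60–79: 331 × 0.944 = 312
Net migration: 40–59 − 120 → 1470
→ [267, 72, 1470, 312]
Total after period 2: 267 + 72 + 1470 + 312 = 2121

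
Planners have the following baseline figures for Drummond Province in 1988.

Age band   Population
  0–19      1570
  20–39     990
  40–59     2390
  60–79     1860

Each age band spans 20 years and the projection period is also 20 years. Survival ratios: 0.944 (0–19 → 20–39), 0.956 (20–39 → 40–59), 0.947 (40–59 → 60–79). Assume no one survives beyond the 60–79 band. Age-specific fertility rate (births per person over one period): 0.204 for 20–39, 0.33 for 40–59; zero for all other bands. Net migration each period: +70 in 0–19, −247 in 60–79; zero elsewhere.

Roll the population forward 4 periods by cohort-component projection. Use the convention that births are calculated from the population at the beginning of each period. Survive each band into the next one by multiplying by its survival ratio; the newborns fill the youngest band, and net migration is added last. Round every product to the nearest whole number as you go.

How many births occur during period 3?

Numbering the bands 1..4 from youngest to oldest:
Period 1:
Births: 990 × 0.204 = 202 ; 2390 × 0.33 = 789 — total 991
Band 2: 1570 × 0.944 = 1482
Band 3: 990 × 0.956 = 946
Band 4: 2390 × 0.947 = 2263
Net migration: Band 1 + 70 → 1061; Band 4 − 247 → 2016
Population now: 0–19=1061, 20–39=1482, 40–59=946, 60–79=2016
Period 2:
Births: 1482 × 0.204 = 302 ; 946 × 0.33 = 312 — total 614
Band 2: 1061 × 0.944 = 1002
Band 3: 1482 × 0.956 = 1417
Band 4: 946 × 0.947 = 896
Net migration: Band 1 + 70 → 684; Band 4 − 247 → 649
Population now: 0–19=684, 20–39=1002, 40–59=1417, 60–79=649
Period 3:
Births: 1002 × 0.204 = 204 ; 1417 × 0.33 = 468 — total 672
Band 2: 684 × 0.944 = 646
Band 3: 1002 × 0.956 = 958
Band 4: 1417 × 0.947 = 1342
Net migration: Band 1 + 70 → 742; Band 4 − 247 → 1095
Population now: 0–19=742, 20–39=646, 40–59=958, 60–79=1095

672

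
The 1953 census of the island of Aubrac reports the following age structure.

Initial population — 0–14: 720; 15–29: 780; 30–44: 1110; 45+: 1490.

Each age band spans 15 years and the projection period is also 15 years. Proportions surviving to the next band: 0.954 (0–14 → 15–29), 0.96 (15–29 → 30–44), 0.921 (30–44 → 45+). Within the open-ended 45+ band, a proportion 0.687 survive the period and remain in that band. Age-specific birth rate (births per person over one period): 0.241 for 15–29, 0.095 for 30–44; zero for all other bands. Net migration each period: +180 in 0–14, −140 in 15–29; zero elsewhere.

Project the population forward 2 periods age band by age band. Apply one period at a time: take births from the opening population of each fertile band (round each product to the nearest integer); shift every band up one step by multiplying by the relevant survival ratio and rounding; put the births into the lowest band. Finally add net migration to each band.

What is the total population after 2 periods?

3315

[period 1]
Births: 780 × 0.241 = 188  |  1110 × 0.095 = 105 ⇒ total 293
15–29: 720 × 0.954 = 687
30–44: 780 × 0.96 = 749
45+: 1110 × 0.921 + 1490 × 0.687 = 1022 + 1024 = 2046
Net migration: 0–14 + 180 → 473; 15–29 − 140 → 547
→ [473, 547, 749, 2046]
[period 2]
Births: 547 × 0.241 = 132  |  749 × 0.095 = 71 ⇒ total 203
15–29: 473 × 0.954 = 451
30–44: 547 × 0.96 = 525
45+: 749 × 0.921 + 2046 × 0.687 = 690 + 1406 = 2096
Net migration: 0–14 + 180 → 383; 15–29 − 140 → 311
→ [383, 311, 525, 2096]
Total after period 2: 383 + 311 + 525 + 2096 = 3315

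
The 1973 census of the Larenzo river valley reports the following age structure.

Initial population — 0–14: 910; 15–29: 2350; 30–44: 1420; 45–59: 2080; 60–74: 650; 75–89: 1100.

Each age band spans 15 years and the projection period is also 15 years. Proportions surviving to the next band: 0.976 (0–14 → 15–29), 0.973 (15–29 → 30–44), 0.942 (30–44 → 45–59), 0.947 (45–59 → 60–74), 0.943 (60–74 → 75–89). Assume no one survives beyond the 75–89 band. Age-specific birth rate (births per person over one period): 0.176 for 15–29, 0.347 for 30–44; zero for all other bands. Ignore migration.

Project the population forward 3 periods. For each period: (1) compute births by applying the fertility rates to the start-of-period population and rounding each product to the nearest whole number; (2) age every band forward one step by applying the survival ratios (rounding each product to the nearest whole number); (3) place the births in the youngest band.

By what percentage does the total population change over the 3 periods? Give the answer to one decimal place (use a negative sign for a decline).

Call the groups 1 to 6, youngest first.
Period 1:
Births: 2350 × 0.176 = 414 ; 1420 × 0.347 = 493 → 907
Group 2: 910 × 0.976 = 888
Group 3: 2350 × 0.973 = 2287
Group 4: 1420 × 0.942 = 1338
Group 5: 2080 × 0.947 = 1970
Group 6: 650 × 0.943 = 613
End of period: [907, 888, 2287, 1338, 1970, 613]
Period 2:
Births: 888 × 0.176 = 156 ; 2287 × 0.347 = 794 → 950
Group 2: 907 × 0.976 = 885
Group 3: 888 × 0.973 = 864
Group 4: 2287 × 0.942 = 2154
Group 5: 1338 × 0.947 = 1267
Group 6: 1970 × 0.943 = 1858
End of period: [950, 885, 864, 2154, 1267, 1858]
Period 3:
Births: 885 × 0.176 = 156 ; 864 × 0.347 = 300 → 456
Group 2: 950 × 0.976 = 927
Group 3: 885 × 0.973 = 861
Group 4: 864 × 0.942 = 814
Group 5: 2154 × 0.947 = 2040
Group 6: 1267 × 0.943 = 1195
End of period: [456, 927, 861, 814, 2040, 1195]
Total: 8510 → 6293; change = -2217; percentage change = -26.1%

-26.1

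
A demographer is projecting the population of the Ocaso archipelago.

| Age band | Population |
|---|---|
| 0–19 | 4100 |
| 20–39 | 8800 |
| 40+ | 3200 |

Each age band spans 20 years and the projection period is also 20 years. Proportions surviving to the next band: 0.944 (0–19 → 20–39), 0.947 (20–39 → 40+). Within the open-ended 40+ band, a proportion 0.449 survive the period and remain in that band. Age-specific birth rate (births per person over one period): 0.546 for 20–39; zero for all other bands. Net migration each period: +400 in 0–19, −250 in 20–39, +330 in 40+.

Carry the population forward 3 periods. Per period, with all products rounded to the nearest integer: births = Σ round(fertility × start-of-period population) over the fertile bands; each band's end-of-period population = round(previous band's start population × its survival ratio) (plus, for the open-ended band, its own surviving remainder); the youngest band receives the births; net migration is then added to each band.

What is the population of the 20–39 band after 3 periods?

1994

— Period 1 —
Births: 8800 × 0.546 = 4805
20–39: 4100 × 0.944 = 3870
40+: 8800 × 0.947 + 3200 × 0.449 = 8334 + 1437 = 9771
Net migration: 0–19 + 400 → 5205; 20–39 − 250 → 3620; 40+ + 330 → 10101
Giving 5205 / 3620 / 10101.
— Period 2 —
Births: 3620 × 0.546 = 1977
20–39: 5205 × 0.944 = 4914
40+: 3620 × 0.947 + 10101 × 0.449 = 3428 + 4535 = 7963
Net migration: 0–19 + 400 → 2377; 20–39 − 250 → 4664; 40+ + 330 → 8293
Giving 2377 / 4664 / 8293.
— Period 3 —
Births: 4664 × 0.546 = 2547
20–39: 2377 × 0.944 = 2244
40+: 4664 × 0.947 + 8293 × 0.449 = 4417 + 3724 = 8141
Net migration: 0–19 + 400 → 2947; 20–39 − 250 → 1994; 40+ + 330 → 8471
Giving 2947 / 1994 / 8471.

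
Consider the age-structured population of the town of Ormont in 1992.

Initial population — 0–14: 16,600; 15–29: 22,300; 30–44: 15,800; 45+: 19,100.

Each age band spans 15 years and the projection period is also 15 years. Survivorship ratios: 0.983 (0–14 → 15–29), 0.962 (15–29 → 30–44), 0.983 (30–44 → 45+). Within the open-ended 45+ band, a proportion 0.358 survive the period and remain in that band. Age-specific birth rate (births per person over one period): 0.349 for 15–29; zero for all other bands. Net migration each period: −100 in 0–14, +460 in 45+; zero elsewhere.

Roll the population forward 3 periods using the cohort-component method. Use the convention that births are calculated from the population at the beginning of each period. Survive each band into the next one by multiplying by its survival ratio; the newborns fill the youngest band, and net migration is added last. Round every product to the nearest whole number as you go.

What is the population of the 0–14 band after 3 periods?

After projecting period 1:
Births: 22300 × 0.349 = 7783
15–29: 16600 × 0.983 = 16318
30–44: 22300 × 0.962 = 21453
45+: 15800 × 0.983 + 19100 × 0.358 = 15531 + 6838 = 22369
Net migration: 0–14 − 100 → 7683; 45+ + 460 → 22829
Population now: 0–14=7683, 15–29=16318, 30–44=21453, 45+=22829
After projecting period 2:
Births: 16318 × 0.349 = 5695
15–29: 7683 × 0.983 = 7552
30–44: 16318 × 0.962 = 15698
45+: 21453 × 0.983 + 22829 × 0.358 = 21088 + 8173 = 29261
Net migration: 0–14 − 100 → 5595; 45+ + 460 → 29721
Population now: 0–14=5595, 15–29=7552, 30–44=15698, 45+=29721
After projecting period 3:
Births: 7552 × 0.349 = 2636
15–29: 5595 × 0.983 = 5500
30–44: 7552 × 0.962 = 7265
45+: 15698 × 0.983 + 29721 × 0.358 = 15431 + 10640 = 26071
Net migration: 0–14 − 100 → 2536; 45+ + 460 → 26531
Population now: 0–14=2536, 15–29=5500, 30–44=7265, 45+=26531

2536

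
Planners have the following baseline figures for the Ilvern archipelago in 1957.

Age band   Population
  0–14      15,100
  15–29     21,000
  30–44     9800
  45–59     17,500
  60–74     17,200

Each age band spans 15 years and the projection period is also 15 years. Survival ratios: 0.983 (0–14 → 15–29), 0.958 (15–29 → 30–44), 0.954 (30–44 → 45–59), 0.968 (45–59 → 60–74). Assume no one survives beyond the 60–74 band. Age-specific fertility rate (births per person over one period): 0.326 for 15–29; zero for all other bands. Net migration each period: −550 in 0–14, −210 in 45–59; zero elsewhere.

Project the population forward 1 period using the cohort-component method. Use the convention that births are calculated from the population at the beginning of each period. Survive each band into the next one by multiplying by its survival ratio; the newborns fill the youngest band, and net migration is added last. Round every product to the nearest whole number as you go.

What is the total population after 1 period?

Period 1.
Births: 21000 × 0.326 = 6846
15–29: 15100 × 0.983 = 14843
30–44: 21000 × 0.958 = 20118
45–59: 9800 × 0.954 = 9349
60–74: 17500 × 0.968 = 16940
Net migration: 0–14 − 550 → 6296; 45–59 − 210 → 9139
→ [6296, 14843, 20118, 9139, 16940]
Total after period 1: 6296 + 14843 + 20118 + 9139 + 16940 = 67336

67336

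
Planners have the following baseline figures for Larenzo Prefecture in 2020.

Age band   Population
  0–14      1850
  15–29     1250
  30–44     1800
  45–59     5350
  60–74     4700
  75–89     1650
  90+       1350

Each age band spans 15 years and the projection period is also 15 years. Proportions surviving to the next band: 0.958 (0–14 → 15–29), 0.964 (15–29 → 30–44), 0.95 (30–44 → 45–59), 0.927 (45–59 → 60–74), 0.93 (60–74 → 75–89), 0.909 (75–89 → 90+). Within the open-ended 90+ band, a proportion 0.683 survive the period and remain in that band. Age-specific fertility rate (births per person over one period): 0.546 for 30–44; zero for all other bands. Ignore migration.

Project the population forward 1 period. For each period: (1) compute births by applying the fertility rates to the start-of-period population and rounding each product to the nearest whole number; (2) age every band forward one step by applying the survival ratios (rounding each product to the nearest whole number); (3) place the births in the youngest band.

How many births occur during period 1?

Period 1:
Births: 1800 × 0.546 = 983
15–29: 1850 × 0.958 = 1772
30–44: 1250 × 0.964 = 1205
45–59: 1800 × 0.95 = 1710
60–74: 5350 × 0.927 = 4959
75–89: 4700 × 0.93 = 4371
90+: 1650 × 0.909 + 1350 × 0.683 = 1500 + 922 = 2422
Giving 983 / 1772 / 1205 / 1710 / 4959 / 4371 / 2422.

983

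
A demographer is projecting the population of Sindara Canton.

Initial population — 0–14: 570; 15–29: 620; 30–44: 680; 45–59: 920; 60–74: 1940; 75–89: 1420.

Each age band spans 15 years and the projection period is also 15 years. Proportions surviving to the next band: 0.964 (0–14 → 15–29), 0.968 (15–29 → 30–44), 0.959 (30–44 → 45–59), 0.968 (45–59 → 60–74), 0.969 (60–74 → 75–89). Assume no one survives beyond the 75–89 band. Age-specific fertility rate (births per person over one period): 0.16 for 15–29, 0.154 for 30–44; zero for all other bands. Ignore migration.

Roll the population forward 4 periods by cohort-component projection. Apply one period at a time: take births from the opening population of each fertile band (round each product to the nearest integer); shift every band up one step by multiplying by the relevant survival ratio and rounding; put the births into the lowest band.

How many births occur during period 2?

180

— Period 1 —
Births: 620 * 0.16 = 99 ; 680 * 0.154 = 105 ⇒ total 204
15–29: 570 * 0.964 = 549
30–44: 620 * 0.968 = 600
45–59: 680 * 0.959 = 652
60–74: 920 * 0.968 = 891
75–89: 1940 * 0.969 = 1880
Population now: 0–14=204, 15–29=549, 30–44=600, 45–59=652, 60–74=891, 75–89=1880
— Period 2 —
Births: 549 * 0.16 = 88 ; 600 * 0.154 = 92 ⇒ total 180
15–29: 204 * 0.964 = 197
30–44: 549 * 0.968 = 531
45–59: 600 * 0.959 = 575
60–74: 652 * 0.968 = 631
75–89: 891 * 0.969 = 863
Population now: 0–14=180, 15–29=197, 30–44=531, 45–59=575, 60–74=631, 75–89=863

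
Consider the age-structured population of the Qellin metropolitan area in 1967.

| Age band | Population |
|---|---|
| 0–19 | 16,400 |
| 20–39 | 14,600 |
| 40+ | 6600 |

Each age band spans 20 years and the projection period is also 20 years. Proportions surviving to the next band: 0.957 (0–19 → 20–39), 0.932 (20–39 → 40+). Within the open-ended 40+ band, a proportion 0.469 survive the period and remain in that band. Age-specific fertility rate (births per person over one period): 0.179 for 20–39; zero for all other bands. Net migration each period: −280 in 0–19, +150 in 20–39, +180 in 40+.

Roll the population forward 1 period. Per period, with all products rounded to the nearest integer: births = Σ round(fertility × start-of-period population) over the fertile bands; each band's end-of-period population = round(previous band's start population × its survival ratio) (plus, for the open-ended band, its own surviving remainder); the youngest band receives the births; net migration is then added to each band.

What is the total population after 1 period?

Call the groups 1 to 3, youngest first.
After projecting period 1:
Births: 14600 × 0.179 = 2613
Group 2: 16400 × 0.957 = 15695
Group 3: 14600 × 0.932 + 6600 × 0.469 = 13607 + 3095 = 16702
Net migration: Group 1 − 280 → 2333; Group 2 + 150 → 15845; Group 3 + 180 → 16882
Population now: 0–19=2333, 20–39=15845, 40+=16882
Total after period 1: 2333 + 15845 + 16882 = 35060

35060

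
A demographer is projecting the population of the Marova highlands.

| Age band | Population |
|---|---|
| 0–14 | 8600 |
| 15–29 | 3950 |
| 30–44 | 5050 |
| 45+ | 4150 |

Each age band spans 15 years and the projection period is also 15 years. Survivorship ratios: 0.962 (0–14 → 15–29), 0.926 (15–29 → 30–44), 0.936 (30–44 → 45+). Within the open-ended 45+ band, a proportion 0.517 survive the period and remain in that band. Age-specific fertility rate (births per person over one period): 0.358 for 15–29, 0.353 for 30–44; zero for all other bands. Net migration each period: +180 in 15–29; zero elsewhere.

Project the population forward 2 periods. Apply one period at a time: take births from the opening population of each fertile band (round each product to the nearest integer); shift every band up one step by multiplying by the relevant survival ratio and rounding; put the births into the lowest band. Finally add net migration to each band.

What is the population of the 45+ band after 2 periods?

(Bands numbered youngest = 1 to oldest = 4.)
— Period 1 —
Births: 3950 × 0.358 = 1414  |  5050 × 0.353 = 1783 ⇒ total 3197
Band 2: 8600 × 0.962 = 8273
Band 3: 3950 × 0.926 = 3658
Band 4: 5050 × 0.936 + 4150 × 0.517 = 4727 + 2146 = 6873
Net migration: Band 2 + 180 → 8453
Population now: 0–14=3197, 15–29=8453, 30–44=3658, 45+=6873
— Period 2 —
Births: 8453 × 0.358 = 3026  |  3658 × 0.353 = 1291 ⇒ total 4317
Band 2: 3197 × 0.962 = 3076
Band 3: 8453 × 0.926 = 7827
Band 4: 3658 × 0.936 + 6873 × 0.517 = 3424 + 3553 = 6977
Net migration: Band 2 + 180 → 3256
Population now: 0–14=4317, 15–29=3256, 30–44=7827, 45+=6977

6977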